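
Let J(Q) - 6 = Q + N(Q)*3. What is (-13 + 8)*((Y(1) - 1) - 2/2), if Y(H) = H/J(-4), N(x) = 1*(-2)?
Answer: 45/4 ≈ 11.250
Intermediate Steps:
N(x) = -2
J(Q) = Q (J(Q) = 6 + (Q - 2*3) = 6 + (Q - 6) = 6 + (-6 + Q) = Q)
Y(H) = -H/4 (Y(H) = H/(-4) = H*(-1/4) = -H/4)
(-13 + 8)*((Y(1) - 1) - 2/2) = (-13 + 8)*((-1/4*1 - 1) - 2/2) = -5*((-1/4 - 1) - 2*1/2) = -5*(-5/4 - 1) = -5*(-9/4) = 45/4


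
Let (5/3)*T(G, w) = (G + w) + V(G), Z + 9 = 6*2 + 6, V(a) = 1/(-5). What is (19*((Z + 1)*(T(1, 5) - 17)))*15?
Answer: -38532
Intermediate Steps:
V(a) = -⅕
Z = 9 (Z = -9 + (6*2 + 6) = -9 + (12 + 6) = -9 + 18 = 9)
T(G, w) = -3/25 + 3*G/5 + 3*w/5 (T(G, w) = 3*((G + w) - ⅕)/5 = 3*(-⅕ + G + w)/5 = -3/25 + 3*G/5 + 3*w/5)
(19*((Z + 1)*(T(1, 5) - 17)))*15 = (19*((9 + 1)*((-3/25 + (⅗)*1 + (⅗)*5) - 17)))*15 = (19*(10*((-3/25 + ⅗ + 3) - 17)))*15 = (19*(10*(87/25 - 17)))*15 = (19*(10*(-338/25)))*15 = (19*(-676/5))*15 = -12844/5*15 = -38532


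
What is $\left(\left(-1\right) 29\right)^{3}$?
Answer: $-24389$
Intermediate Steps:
$\left(\left(-1\right) 29\right)^{3} = \left(-29\right)^{3} = -24389$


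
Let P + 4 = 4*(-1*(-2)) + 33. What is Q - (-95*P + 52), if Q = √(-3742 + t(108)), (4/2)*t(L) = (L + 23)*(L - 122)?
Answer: 3463 + I*√4659 ≈ 3463.0 + 68.257*I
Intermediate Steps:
t(L) = (-122 + L)*(23 + L)/2 (t(L) = ((L + 23)*(L - 122))/2 = ((23 + L)*(-122 + L))/2 = ((-122 + L)*(23 + L))/2 = (-122 + L)*(23 + L)/2)
P = 37 (P = -4 + (4*(-1*(-2)) + 33) = -4 + (4*2 + 33) = -4 + (8 + 33) = -4 + 41 = 37)
Q = I*√4659 (Q = √(-3742 + (-1403 + (½)*108² - 99/2*108)) = √(-3742 + (-1403 + (½)*11664 - 5346)) = √(-3742 + (-1403 + 5832 - 5346)) = √(-3742 - 917) = √(-4659) = I*√4659 ≈ 68.257*I)
Q - (-95*P + 52) = I*√4659 - (-95*37 + 52) = I*√4659 - (-3515 + 52) = I*√4659 - 1*(-3463) = I*√4659 + 3463 = 3463 + I*√4659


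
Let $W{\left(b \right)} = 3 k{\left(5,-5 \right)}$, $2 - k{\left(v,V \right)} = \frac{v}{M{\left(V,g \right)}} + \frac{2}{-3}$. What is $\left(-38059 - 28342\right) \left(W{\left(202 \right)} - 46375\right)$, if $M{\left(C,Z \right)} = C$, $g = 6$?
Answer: $3078615964$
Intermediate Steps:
$k{\left(v,V \right)} = \frac{8}{3} - \frac{v}{V}$ ($k{\left(v,V \right)} = 2 - \left(\frac{v}{V} + \frac{2}{-3}\right) = 2 - \left(\frac{v}{V} + 2 \left(- \frac{1}{3}\right)\right) = 2 - \left(\frac{v}{V} - \frac{2}{3}\right) = 2 - \left(- \frac{2}{3} + \frac{v}{V}\right) = 2 + \left(\frac{2}{3} - \frac{v}{V}\right) = \frac{8}{3} - \frac{v}{V}$)
$W{\left(b \right)} = 11$ ($W{\left(b \right)} = 3 \left(\frac{8}{3} - \frac{5}{-5}\right) = 3 \left(\frac{8}{3} - 5 \left(- \frac{1}{5}\right)\right) = 3 \left(\frac{8}{3} + 1\right) = 3 \cdot \frac{11}{3} = 11$)
$\left(-38059 - 28342\right) \left(W{\left(202 \right)} - 46375\right) = \left(-38059 - 28342\right) \left(11 - 46375\right) = \left(-66401\right) \left(-46364\right) = 3078615964$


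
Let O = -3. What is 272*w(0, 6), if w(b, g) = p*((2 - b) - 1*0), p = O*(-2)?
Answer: 3264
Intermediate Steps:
p = 6 (p = -3*(-2) = 6)
w(b, g) = 12 - 6*b (w(b, g) = 6*((2 - b) - 1*0) = 6*((2 - b) + 0) = 6*(2 - b) = 12 - 6*b)
272*w(0, 6) = 272*(12 - 6*0) = 272*(12 + 0) = 272*12 = 3264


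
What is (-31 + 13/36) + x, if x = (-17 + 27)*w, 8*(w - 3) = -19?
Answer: -439/18 ≈ -24.389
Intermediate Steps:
w = 5/8 (w = 3 + (⅛)*(-19) = 3 - 19/8 = 5/8 ≈ 0.62500)
x = 25/4 (x = (-17 + 27)*(5/8) = 10*(5/8) = 25/4 ≈ 6.2500)
(-31 + 13/36) + x = (-31 + 13/36) + 25/4 = -1103/36 + 25/4 = -439/18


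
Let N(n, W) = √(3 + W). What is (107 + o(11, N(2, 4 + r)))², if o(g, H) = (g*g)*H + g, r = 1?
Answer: 131052 + 57112*√2 ≈ 2.1182e+5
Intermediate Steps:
o(g, H) = g + H*g² (o(g, H) = g²*H + g = H*g² + g = g + H*g²)
(107 + o(11, N(2, 4 + r)))² = (107 + 11*(1 + √(3 + (4 + 1))*11))² = (107 + 11*(1 + √(3 + 5)*11))² = (107 + 11*(1 + √8*11))² = (107 + 11*(1 + (2*√2)*11))² = (107 + 11*(1 + 22*√2))² = (107 + (11 + 242*√2))² = (118 + 242*√2)²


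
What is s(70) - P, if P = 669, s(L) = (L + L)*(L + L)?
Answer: 18931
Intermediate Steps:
s(L) = 4*L² (s(L) = (2*L)*(2*L) = 4*L²)
s(70) - P = 4*70² - 1*669 = 4*4900 - 669 = 19600 - 669 = 18931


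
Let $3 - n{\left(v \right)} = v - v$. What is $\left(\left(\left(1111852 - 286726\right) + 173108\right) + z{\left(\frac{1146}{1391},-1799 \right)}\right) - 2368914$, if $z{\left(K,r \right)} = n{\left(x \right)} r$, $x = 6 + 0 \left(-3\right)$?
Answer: $-1376077$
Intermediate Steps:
$x = 6$ ($x = 6 + 0 = 6$)
$n{\left(v \right)} = 3$ ($n{\left(v \right)} = 3 - \left(v - v\right) = 3 - 0 = 3 + 0 = 3$)
$z{\left(K,r \right)} = 3 r$
$\left(\left(\left(1111852 - 286726\right) + 173108\right) + z{\left(\frac{1146}{1391},-1799 \right)}\right) - 2368914 = \left(\left(\left(1111852 - 286726\right) + 173108\right) + 3 \left(-1799\right)\right) - 2368914 = \left(\left(825126 + 173108\right) - 5397\right) - 2368914 = \left(998234 - 5397\right) - 2368914 = 992837 - 2368914 = -1376077$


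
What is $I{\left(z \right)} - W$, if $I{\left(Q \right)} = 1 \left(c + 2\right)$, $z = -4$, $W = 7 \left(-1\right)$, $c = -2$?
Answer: $7$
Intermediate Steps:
$W = -7$
$I{\left(Q \right)} = 0$ ($I{\left(Q \right)} = 1 \left(-2 + 2\right) = 1 \cdot 0 = 0$)
$I{\left(z \right)} - W = 0 - -7 = 0 + 7 = 7$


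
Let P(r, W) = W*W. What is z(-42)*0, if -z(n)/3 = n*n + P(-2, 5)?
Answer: 0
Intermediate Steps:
P(r, W) = W**2
z(n) = -75 - 3*n**2 (z(n) = -3*(n*n + 5**2) = -3*(n**2 + 25) = -3*(25 + n**2) = -75 - 3*n**2)
z(-42)*0 = (-75 - 3*(-42)**2)*0 = (-75 - 3*1764)*0 = (-75 - 5292)*0 = -5367*0 = 0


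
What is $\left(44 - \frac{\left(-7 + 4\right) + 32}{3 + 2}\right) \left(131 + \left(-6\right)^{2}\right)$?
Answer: $\frac{31897}{5} \approx 6379.4$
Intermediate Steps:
$\left(44 - \frac{\left(-7 + 4\right) + 32}{3 + 2}\right) \left(131 + \left(-6\right)^{2}\right) = \left(44 - \frac{-3 + 32}{5}\right) \left(131 + 36\right) = \left(44 - 29 \cdot \frac{1}{5}\right) 167 = \left(44 - \frac{29}{5}\right) 167 = \frac{191}{5} \cdot 167 = \frac{31897}{5}$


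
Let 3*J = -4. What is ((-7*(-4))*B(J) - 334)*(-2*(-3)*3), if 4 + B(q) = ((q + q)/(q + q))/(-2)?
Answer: -8280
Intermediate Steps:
J = -4/3 (J = (1/3)*(-4) = -4/3 ≈ -1.3333)
B(q) = -9/2 (B(q) = -4 + ((q + q)/(q + q))/(-2) = -4 + ((2*q)/((2*q)))*(-1/2) = -4 + ((2*q)*(1/(2*q)))*(-1/2) = -4 + 1*(-1/2) = -4 - 1/2 = -9/2)
((-7*(-4))*B(J) - 334)*(-2*(-3)*3) = (-7*(-4)*(-9/2) - 334)*(-2*(-3)*3) = (28*(-9/2) - 334)*(6*3) = (-126 - 334)*18 = -460*18 = -8280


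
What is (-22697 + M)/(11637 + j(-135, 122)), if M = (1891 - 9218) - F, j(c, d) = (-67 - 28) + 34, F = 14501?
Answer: -44525/11576 ≈ -3.8463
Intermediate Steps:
j(c, d) = -61 (j(c, d) = -95 + 34 = -61)
M = -21828 (M = (1891 - 9218) - 1*14501 = -7327 - 14501 = -21828)
(-22697 + M)/(11637 + j(-135, 122)) = (-22697 - 21828)/(11637 - 61) = -44525/11576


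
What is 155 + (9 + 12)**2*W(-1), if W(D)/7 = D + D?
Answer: -6019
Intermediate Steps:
W(D) = 14*D (W(D) = 7*(D + D) = 7*(2*D) = 14*D)
155 + (9 + 12)**2*W(-1) = 155 + (9 + 12)**2*(14*(-1)) = 155 + 21**2*(-14) = 155 + 441*(-14) = 155 - 6174 = -6019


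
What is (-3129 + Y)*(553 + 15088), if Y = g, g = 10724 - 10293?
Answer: -42199418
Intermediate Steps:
g = 431
Y = 431
(-3129 + Y)*(553 + 15088) = (-3129 + 431)*(553 + 15088) = -2698*15641 = -42199418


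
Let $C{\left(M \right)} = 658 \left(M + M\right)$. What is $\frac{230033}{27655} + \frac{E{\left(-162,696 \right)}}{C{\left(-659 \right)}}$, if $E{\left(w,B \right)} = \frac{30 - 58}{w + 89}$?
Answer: $\frac{520111256302}{62528756995} \approx 8.3179$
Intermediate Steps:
$C{\left(M \right)} = 1316 M$ ($C{\left(M \right)} = 658 \cdot 2 M = 1316 M$)
$E{\left(w,B \right)} = - \frac{28}{89 + w}$
$\frac{230033}{27655} + \frac{E{\left(-162,696 \right)}}{C{\left(-659 \right)}} = \frac{230033}{27655} + \frac{\left(-28\right) \frac{1}{89 - 162}}{1316 \left(-659\right)} = 230033 \cdot \frac{1}{27655} + \frac{\left(-28\right) \frac{1}{-73}}{-867244} = \frac{230033}{27655} + \left(-28\right) \left(- \frac{1}{73}\right) \left(- \frac{1}{867244}\right) = \frac{230033}{27655} + \frac{28}{73} \left(- \frac{1}{867244}\right) = \frac{230033}{27655} - \frac{1}{2261029} = \frac{520111256302}{62528756995}$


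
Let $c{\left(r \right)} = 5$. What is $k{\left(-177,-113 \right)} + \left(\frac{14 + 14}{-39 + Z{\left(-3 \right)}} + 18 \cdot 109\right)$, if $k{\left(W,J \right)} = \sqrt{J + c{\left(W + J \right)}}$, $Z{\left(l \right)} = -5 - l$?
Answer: $\frac{80414}{41} + 6 i \sqrt{3} \approx 1961.3 + 10.392 i$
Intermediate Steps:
$k{\left(W,J \right)} = \sqrt{5 + J}$ ($k{\left(W,J \right)} = \sqrt{J + 5} = \sqrt{5 + J}$)
$k{\left(-177,-113 \right)} + \left(\frac{14 + 14}{-39 + Z{\left(-3 \right)}} + 18 \cdot 109\right) = \sqrt{5 - 113} + \left(\frac{14 + 14}{-39 - 2} + 18 \cdot 109\right) = \sqrt{-108} + \left(\frac{28}{-39 + \left(-5 + 3\right)} + 1962\right) = 6 i \sqrt{3} + \left(\frac{28}{-39 - 2} + 1962\right) = 6 i \sqrt{3} + \left(\frac{28}{-41} + 1962\right) = 6 i \sqrt{3} + \left(28 \left(- \frac{1}{41}\right) + 1962\right) = 6 i \sqrt{3} + \left(- \frac{28}{41} + 1962\right) = 6 i \sqrt{3} + \frac{80414}{41} = \frac{80414}{41} + 6 i \sqrt{3}$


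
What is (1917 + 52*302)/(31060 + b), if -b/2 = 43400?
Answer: -17621/55740 ≈ -0.31613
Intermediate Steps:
b = -86800 (b = -2*43400 = -86800)
(1917 + 52*302)/(31060 + b) = (1917 + 52*302)/(31060 - 86800) = (1917 + 15704)/(-55740) = 17621*(-1/55740) = -17621/55740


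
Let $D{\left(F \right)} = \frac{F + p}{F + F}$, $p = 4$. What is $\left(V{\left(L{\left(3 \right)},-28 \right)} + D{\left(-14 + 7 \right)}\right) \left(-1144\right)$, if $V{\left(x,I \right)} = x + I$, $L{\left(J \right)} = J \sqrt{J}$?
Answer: $\frac{222508}{7} - 3432 \sqrt{3} \approx 25842.0$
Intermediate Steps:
$D{\left(F \right)} = \frac{4 + F}{2 F}$ ($D{\left(F \right)} = \frac{F + 4}{F + F} = \frac{4 + F}{2 F}$)
$L{\left(J \right)} = J^{\frac{3}{2}}$
$V{\left(x,I \right)} = I + x$
$\left(V{\left(L{\left(3 \right)},-28 \right)} + D{\left(-14 + 7 \right)}\right) \left(-1144\right) = \left(\left(-28 + 3^{\frac{3}{2}}\right) + \frac{4 + \left(-14 + 7\right)}{2 \left(-14 + 7\right)}\right) \left(-1144\right) = \left(\left(-28 + 3 \sqrt{3}\right) + \frac{4 - 7}{2 \left(-7\right)}\right) \left(-1144\right) = \left(\left(-28 + 3 \sqrt{3}\right) + \frac{1}{2} \left(- \frac{1}{7}\right) \left(-3\right)\right) \left(-1144\right) = \left(\left(-28 + 3 \sqrt{3}\right) + \frac{3}{14}\right) \left(-1144\right) = \left(- \frac{389}{14} + 3 \sqrt{3}\right) \left(-1144\right) = \frac{222508}{7} - 3432 \sqrt{3}$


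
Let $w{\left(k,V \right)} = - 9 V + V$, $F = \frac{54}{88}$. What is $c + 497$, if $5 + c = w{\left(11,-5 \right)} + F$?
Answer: $\frac{23435}{44} \approx 532.61$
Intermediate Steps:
$F = \frac{27}{44}$ ($F = 54 \cdot \frac{1}{88} = \frac{27}{44} \approx 0.61364$)
$w{\left(k,V \right)} = - 8 V$
$c = \frac{1567}{44}$ ($c = -5 + \left(\left(-8\right) \left(-5\right) + \frac{27}{44}\right) = -5 + \left(40 + \frac{27}{44}\right) = -5 + \frac{1787}{44} = \frac{1567}{44} \approx 35.614$)
$c + 497 = \frac{1567}{44} + 497 = \frac{23435}{44}$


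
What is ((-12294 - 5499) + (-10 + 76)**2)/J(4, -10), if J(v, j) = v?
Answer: -13437/4 ≈ -3359.3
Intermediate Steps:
((-12294 - 5499) + (-10 + 76)**2)/J(4, -10) = ((-12294 - 5499) + (-10 + 76)**2)/4 = (-17793 + 66**2)*(1/4) = (-17793 + 4356)*(1/4) = -13437*1/4 = -13437/4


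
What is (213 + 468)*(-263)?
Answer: -179103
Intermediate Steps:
(213 + 468)*(-263) = 681*(-263) = -179103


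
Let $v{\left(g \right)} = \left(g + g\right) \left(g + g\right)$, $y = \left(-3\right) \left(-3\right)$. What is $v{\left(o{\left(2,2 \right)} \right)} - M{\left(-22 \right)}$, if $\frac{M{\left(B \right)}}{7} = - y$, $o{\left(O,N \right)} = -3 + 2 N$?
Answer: $67$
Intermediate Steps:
$y = 9$
$v{\left(g \right)} = 4 g^{2}$ ($v{\left(g \right)} = 2 g 2 g = 4 g^{2}$)
$M{\left(B \right)} = -63$ ($M{\left(B \right)} = 7 \left(\left(-1\right) 9\right) = 7 \left(-9\right) = -63$)
$v{\left(o{\left(2,2 \right)} \right)} - M{\left(-22 \right)} = 4 \left(-3 + 2 \cdot 2\right)^{2} - -63 = 4 \left(-3 + 4\right)^{2} + 63 = 4 \cdot 1^{2} + 63 = 4 \cdot 1 + 63 = 4 + 63 = 67$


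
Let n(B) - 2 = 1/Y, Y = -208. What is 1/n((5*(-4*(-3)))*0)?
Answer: 208/415 ≈ 0.50120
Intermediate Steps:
n(B) = 415/208 (n(B) = 2 + 1/(-208) = 2 - 1/208 = 415/208)
1/n((5*(-4*(-3)))*0) = 1/(415/208) = 208/415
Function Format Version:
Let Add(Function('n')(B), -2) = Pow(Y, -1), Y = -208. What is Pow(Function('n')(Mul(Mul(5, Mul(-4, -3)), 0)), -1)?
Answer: Rational(208, 415) ≈ 0.50120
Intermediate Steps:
Function('n')(B) = Rational(415, 208) (Function('n')(B) = Add(2, Pow(-208, -1)) = Add(2, Rational(-1, 208)) = Rational(415, 208))
Pow(Function('n')(Mul(Mul(5, Mul(-4, -3)), 0)), -1) = Pow(Rational(415, 208), -1) = Rational(208, 415)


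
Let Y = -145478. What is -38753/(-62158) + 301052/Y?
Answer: -6537540641/4521310762 ≈ -1.4459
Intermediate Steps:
-38753/(-62158) + 301052/Y = -38753/(-62158) + 301052/(-145478) = -38753*(-1/62158) + 301052*(-1/145478) = 38753/62158 - 150526/72739 = -6537540641/4521310762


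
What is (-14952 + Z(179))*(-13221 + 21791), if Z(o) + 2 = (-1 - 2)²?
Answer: -128078650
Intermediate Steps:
Z(o) = 7 (Z(o) = -2 + (-1 - 2)² = -2 + (-3)² = -2 + 9 = 7)
(-14952 + Z(179))*(-13221 + 21791) = (-14952 + 7)*(-13221 + 21791) = -14945*8570 = -128078650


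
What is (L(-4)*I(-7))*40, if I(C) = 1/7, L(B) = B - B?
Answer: 0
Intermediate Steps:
L(B) = 0
I(C) = ⅐ (I(C) = 1*(⅐) = ⅐)
(L(-4)*I(-7))*40 = (0*(⅐))*40 = 0*40 = 0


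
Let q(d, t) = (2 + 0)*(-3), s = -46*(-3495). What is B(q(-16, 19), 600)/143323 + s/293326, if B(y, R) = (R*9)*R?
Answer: 486709139355/21020181149 ≈ 23.154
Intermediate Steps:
s = 160770
q(d, t) = -6 (q(d, t) = 2*(-3) = -6)
B(y, R) = 9*R² (B(y, R) = (9*R)*R = 9*R²)
B(q(-16, 19), 600)/143323 + s/293326 = (9*600²)/143323 + 160770/293326 = (9*360000)*(1/143323) + 160770*(1/293326) = 3240000*(1/143323) + 80385/146663 = 3240000/143323 + 80385/146663 = 486709139355/21020181149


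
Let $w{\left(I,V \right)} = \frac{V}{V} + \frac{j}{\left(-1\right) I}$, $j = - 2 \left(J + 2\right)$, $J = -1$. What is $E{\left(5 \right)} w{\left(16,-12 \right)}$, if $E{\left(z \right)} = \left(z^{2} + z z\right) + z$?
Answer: $\frac{495}{8} \approx 61.875$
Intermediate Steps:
$E{\left(z \right)} = z + 2 z^{2}$ ($E{\left(z \right)} = \left(z^{2} + z^{2}\right) + z = 2 z^{2} + z = z + 2 z^{2}$)
$j = -2$ ($j = - 2 \left(-1 + 2\right) = \left(-2\right) 1 = -2$)
$w{\left(I,V \right)} = 1 + \frac{2}{I}$ ($w{\left(I,V \right)} = \frac{V}{V} - \frac{2}{\left(-1\right) I} = 1 - 2 \left(- \frac{1}{I}\right) = 1 + \frac{2}{I}$)
$E{\left(5 \right)} w{\left(16,-12 \right)} = 5 \left(1 + 2 \cdot 5\right) \frac{2 + 16}{16} = 5 \left(1 + 10\right) \frac{1}{16} \cdot 18 = 5 \cdot 11 \cdot \frac{9}{8} = 55 \cdot \frac{9}{8} = \frac{495}{8}$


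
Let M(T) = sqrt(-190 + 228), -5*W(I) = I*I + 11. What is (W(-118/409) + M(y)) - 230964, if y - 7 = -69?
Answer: -38636259687/167281 + sqrt(38) ≈ -2.3096e+5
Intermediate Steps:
y = -62 (y = 7 - 69 = -62)
W(I) = -11/5 - I**2/5 (W(I) = -(I*I + 11)/5 = -(I**2 + 11)/5 = -(11 + I**2)/5 = -11/5 - I**2/5)
M(T) = sqrt(38)
(W(-118/409) + M(y)) - 230964 = ((-11/5 - (-118/409)**2/5) + sqrt(38)) - 230964 = ((-11/5 - 1/5*13924/167281) + sqrt(38)) - 230964 = ((-11/5 - 13924/836405) + sqrt(38)) - 230964 = (-370803/167281 + sqrt(38)) - 230964 = -38636259687/167281 + sqrt(38)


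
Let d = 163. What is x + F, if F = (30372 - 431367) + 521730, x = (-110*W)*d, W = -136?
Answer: 2559215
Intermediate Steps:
x = 2438480 (x = -110*(-136)*163 = 14960*163 = 2438480)
F = 120735 (F = -400995 + 521730 = 120735)
x + F = 2438480 + 120735 = 2559215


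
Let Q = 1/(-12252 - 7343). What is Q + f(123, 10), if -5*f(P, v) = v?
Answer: -39191/19595 ≈ -2.0000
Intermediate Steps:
Q = -1/19595 (Q = 1/(-19595) = -1/19595 ≈ -5.1033e-5)
f(P, v) = -v/5
Q + f(123, 10) = -1/19595 - ⅕*10 = -1/19595 - 2 = -39191/19595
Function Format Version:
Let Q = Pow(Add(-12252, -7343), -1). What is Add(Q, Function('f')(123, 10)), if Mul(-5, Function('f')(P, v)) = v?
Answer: Rational(-39191, 19595) ≈ -2.0000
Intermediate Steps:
Q = Rational(-1, 19595) (Q = Pow(-19595, -1) = Rational(-1, 19595) ≈ -5.1033e-5)
Function('f')(P, v) = Mul(Rational(-1, 5), v)
Add(Q, Function('f')(123, 10)) = Add(Rational(-1, 19595), Mul(Rational(-1, 5), 10)) = Add(Rational(-1, 19595), -2) = Rational(-39191, 19595)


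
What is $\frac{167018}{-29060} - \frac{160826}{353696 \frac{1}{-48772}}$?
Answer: $\frac{7121309975931}{321200180} \approx 22171.0$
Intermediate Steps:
$\frac{167018}{-29060} - \frac{160826}{353696 \frac{1}{-48772}} = 167018 \left(- \frac{1}{29060}\right) - \frac{160826}{353696 \left(- \frac{1}{48772}\right)} = - \frac{83509}{14530} - \frac{160826}{- \frac{88424}{12193}} = - \frac{83509}{14530} - - \frac{980475709}{44212} = - \frac{83509}{14530} + \frac{980475709}{44212} = \frac{7121309975931}{321200180}$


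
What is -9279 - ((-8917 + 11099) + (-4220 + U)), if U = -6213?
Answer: -1028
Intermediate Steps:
-9279 - ((-8917 + 11099) + (-4220 + U)) = -9279 - ((-8917 + 11099) + (-4220 - 6213)) = -9279 - (2182 - 10433) = -9279 - 1*(-8251) = -9279 + 8251 = -1028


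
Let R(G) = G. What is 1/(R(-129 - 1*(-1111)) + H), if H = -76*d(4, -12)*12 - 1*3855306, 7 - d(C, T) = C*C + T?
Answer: -1/3857060 ≈ -2.5926e-7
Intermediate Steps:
d(C, T) = 7 - T - C² (d(C, T) = 7 - (C*C + T) = 7 - (C² + T) = 7 - (T + C²) = 7 + (-T - C²) = 7 - T - C²)
H = -3858042 (H = -76*(7 - 1*(-12) - 1*4²)*12 - 1*3855306 = -76*(7 + 12 - 1*16)*12 - 3855306 = -76*(7 + 12 - 16)*12 - 3855306 = -76*3*12 - 3855306 = -228*12 - 3855306 = -2736 - 3855306 = -3858042)
1/(R(-129 - 1*(-1111)) + H) = 1/((-129 - 1*(-1111)) - 3858042) = 1/((-129 + 1111) - 3858042) = 1/(982 - 3858042) = 1/(-3857060) = -1/3857060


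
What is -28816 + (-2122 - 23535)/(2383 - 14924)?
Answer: -361355799/12541 ≈ -28814.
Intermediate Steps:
-28816 + (-2122 - 23535)/(2383 - 14924) = -28816 - 25657/(-12541) = -28816 - 25657*(-1/12541) = -28816 + 25657/12541 = -361355799/12541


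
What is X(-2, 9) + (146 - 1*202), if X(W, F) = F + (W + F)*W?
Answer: -61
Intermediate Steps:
X(W, F) = F + W*(F + W) (X(W, F) = F + (F + W)*W = F + W*(F + W))
X(-2, 9) + (146 - 1*202) = (9 + (-2)² + 9*(-2)) + (146 - 1*202) = (9 + 4 - 18) + (146 - 202) = -5 - 56 = -61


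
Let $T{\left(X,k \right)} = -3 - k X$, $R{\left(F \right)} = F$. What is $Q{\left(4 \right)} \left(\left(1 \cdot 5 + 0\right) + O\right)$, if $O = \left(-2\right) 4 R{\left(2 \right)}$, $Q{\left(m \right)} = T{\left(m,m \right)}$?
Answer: $209$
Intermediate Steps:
$T{\left(X,k \right)} = -3 - X k$
$Q{\left(m \right)} = -3 - m^{2}$ ($Q{\left(m \right)} = -3 - m m = -3 - m^{2}$)
$O = -16$ ($O = \left(-2\right) 4 \cdot 2 = \left(-8\right) 2 = -16$)
$Q{\left(4 \right)} \left(\left(1 \cdot 5 + 0\right) + O\right) = \left(-3 - 4^{2}\right) \left(\left(1 \cdot 5 + 0\right) - 16\right) = \left(-3 - 16\right) \left(\left(5 + 0\right) - 16\right) = \left(-3 - 16\right) \left(5 - 16\right) = \left(-19\right) \left(-11\right) = 209$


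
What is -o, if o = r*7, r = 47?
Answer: -329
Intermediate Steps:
o = 329 (o = 47*7 = 329)
-o = -1*329 = -329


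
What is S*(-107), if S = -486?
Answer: 52002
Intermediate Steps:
S*(-107) = -486*(-107) = 52002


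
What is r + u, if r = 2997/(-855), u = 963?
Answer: 91152/95 ≈ 959.50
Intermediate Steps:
r = -333/95 (r = 2997*(-1/855) = -333/95 ≈ -3.5053)
r + u = -333/95 + 963 = 91152/95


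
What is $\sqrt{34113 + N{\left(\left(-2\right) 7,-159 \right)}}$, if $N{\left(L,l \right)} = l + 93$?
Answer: $3 \sqrt{3783} \approx 184.52$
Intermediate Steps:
$N{\left(L,l \right)} = 93 + l$
$\sqrt{34113 + N{\left(\left(-2\right) 7,-159 \right)}} = \sqrt{34113 + \left(93 - 159\right)} = \sqrt{34113 - 66} = \sqrt{34047} = 3 \sqrt{3783}$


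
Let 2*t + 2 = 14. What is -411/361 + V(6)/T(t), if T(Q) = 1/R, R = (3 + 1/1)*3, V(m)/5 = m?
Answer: 129549/361 ≈ 358.86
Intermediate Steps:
t = 6 (t = -1 + (½)*14 = -1 + 7 = 6)
V(m) = 5*m
R = 12 (R = (3 + 1)*3 = 4*3 = 12)
T(Q) = 1/12
-411/361 + V(6)/T(t) = -411/361 + (5*6)/(1/12) = -411*1/361 + 30*12 = -411/361 + 360 = 129549/361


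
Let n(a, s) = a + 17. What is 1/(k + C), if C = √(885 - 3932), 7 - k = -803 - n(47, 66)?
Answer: 874/766923 - I*√3047/766923 ≈ 0.0011396 - 7.1976e-5*I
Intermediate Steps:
n(a, s) = 17 + a
k = 874 (k = 7 - (-803 - (17 + 47)) = 7 - (-803 - 1*64) = 7 - (-803 - 64) = 7 - 1*(-867) = 7 + 867 = 874)
C = I*√3047 (C = √(-3047) = I*√3047 ≈ 55.2*I)
1/(k + C) = 1/(874 + I*√3047)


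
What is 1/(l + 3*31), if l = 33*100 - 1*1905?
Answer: 1/1488 ≈ 0.00067204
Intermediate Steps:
l = 1395 (l = 3300 - 1905 = 1395)
1/(l + 3*31) = 1/(1395 + 3*31) = 1/(1395 + 93) = 1/1488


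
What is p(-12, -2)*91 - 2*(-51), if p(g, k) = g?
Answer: -990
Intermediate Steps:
p(-12, -2)*91 - 2*(-51) = -12*91 - 2*(-51) = -1092 + 102 = -990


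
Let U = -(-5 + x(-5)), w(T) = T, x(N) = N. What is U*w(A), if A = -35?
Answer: -350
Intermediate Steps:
U = 10 (U = -(-5 - 5) = -1*(-10) = 10)
U*w(A) = 10*(-35) = -350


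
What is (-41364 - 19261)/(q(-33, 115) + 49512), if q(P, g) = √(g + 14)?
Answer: -200111000/163429201 + 12125*√129/490287603 ≈ -1.2242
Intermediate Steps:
q(P, g) = √(14 + g)
(-41364 - 19261)/(q(-33, 115) + 49512) = (-41364 - 19261)/(√(14 + 115) + 49512) = -60625/(√129 + 49512) = -60625/(49512 + √129)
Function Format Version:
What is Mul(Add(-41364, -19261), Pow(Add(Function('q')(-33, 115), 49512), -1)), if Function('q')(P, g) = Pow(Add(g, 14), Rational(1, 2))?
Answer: Add(Rational(-200111000, 163429201), Mul(Rational(12125, 490287603), Pow(129, Rational(1, 2)))) ≈ -1.2242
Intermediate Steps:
Function('q')(P, g) = Pow(Add(14, g), Rational(1, 2))
Mul(Add(-41364, -19261), Pow(Add(Function('q')(-33, 115), 49512), -1)) = Mul(Add(-41364, -19261), Pow(Add(Pow(Add(14, 115), Rational(1, 2)), 49512), -1)) = Mul(-60625, Pow(Add(Pow(129, Rational(1, 2)), 49512), -1)) = Mul(-60625, Pow(Add(49512, Pow(129, Rational(1, 2))), -1))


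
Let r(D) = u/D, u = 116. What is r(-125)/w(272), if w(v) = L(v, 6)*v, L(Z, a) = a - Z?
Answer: 29/2261000 ≈ 1.2826e-5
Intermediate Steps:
r(D) = 116/D
w(v) = v*(6 - v) (w(v) = (6 - v)*v = v*(6 - v))
r(-125)/w(272) = (116/(-125))/((272*(6 - 1*272))) = (116*(-1/125))/((272*(6 - 272))) = -116/(125*(272*(-266))) = -116/125/(-72352) = -116/125*(-1/72352) = 29/2261000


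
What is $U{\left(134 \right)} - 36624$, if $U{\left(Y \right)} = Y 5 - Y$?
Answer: $-36088$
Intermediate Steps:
$U{\left(Y \right)} = 4 Y$ ($U{\left(Y \right)} = 5 Y - Y = 4 Y$)
$U{\left(134 \right)} - 36624 = 4 \cdot 134 - 36624 = 536 - 36624 = -36088$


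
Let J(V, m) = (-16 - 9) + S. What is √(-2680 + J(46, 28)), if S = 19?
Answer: I*√2686 ≈ 51.827*I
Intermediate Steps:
J(V, m) = -6 (J(V, m) = (-16 - 9) + 19 = -25 + 19 = -6)
√(-2680 + J(46, 28)) = √(-2680 - 6) = √(-2686) = I*√2686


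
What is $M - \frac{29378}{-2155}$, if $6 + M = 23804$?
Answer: $\frac{51314068}{2155} \approx 23812.0$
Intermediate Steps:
$M = 23798$ ($M = -6 + 23804 = 23798$)
$M - \frac{29378}{-2155} = 23798 - \frac{29378}{-2155} = 23798 - 29378 \left(- \frac{1}{2155}\right) = 23798 - - \frac{29378}{2155} = 23798 + \frac{29378}{2155} = \frac{51314068}{2155}$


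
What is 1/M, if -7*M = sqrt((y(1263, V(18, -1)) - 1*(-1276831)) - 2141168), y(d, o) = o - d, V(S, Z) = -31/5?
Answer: 7*I*sqrt(21640155)/4328031 ≈ 0.0075238*I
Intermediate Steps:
V(S, Z) = -31/5 (V(S, Z) = -31*1/5 = -31/5)
M = -I*sqrt(21640155)/35 (M = -sqrt(((-31/5 - 1*1263) - 1*(-1276831)) - 2141168)/7 = -sqrt(((-31/5 - 1263) + 1276831) - 2141168)/7 = -sqrt((-6346/5 + 1276831) - 2141168)/7 = -sqrt(6377809/5 - 2141168)/7 = -I*sqrt(21640155)/35 ≈ -132.91*I)
1/M = 1/(-I*sqrt(21640155)/35) = 7*I*sqrt(21640155)/4328031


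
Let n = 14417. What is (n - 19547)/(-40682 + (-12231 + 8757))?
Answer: 135/1162 ≈ 0.11618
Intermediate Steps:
(n - 19547)/(-40682 + (-12231 + 8757)) = (14417 - 19547)/(-40682 + (-12231 + 8757)) = -5130/(-40682 - 3474) = -5130/(-44156) = -5130*(-1/44156) = 135/1162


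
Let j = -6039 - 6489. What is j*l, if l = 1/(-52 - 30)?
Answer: 6264/41 ≈ 152.78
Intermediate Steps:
j = -12528
l = -1/82 (l = 1/(-82) = -1/82 ≈ -0.012195)
j*l = -12528*(-1/82) = 6264/41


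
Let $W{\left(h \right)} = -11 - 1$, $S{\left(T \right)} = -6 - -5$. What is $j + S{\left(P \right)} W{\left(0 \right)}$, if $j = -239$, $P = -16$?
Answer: $-227$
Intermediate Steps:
$S{\left(T \right)} = -1$ ($S{\left(T \right)} = -6 + 5 = -1$)
$W{\left(h \right)} = -12$ ($W{\left(h \right)} = -11 - 1 = -12$)
$j + S{\left(P \right)} W{\left(0 \right)} = -239 - -12 = -239 + 12 = -227$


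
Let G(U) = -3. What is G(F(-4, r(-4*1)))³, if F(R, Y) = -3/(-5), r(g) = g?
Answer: -27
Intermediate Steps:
F(R, Y) = ⅗ (F(R, Y) = -3*(-⅕) = ⅗)
G(F(-4, r(-4*1)))³ = (-3)³ = -27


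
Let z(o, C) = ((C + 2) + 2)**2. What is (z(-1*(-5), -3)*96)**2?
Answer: 9216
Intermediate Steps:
z(o, C) = (4 + C)**2 (z(o, C) = ((2 + C) + 2)**2 = (4 + C)**2)
(z(-1*(-5), -3)*96)**2 = ((4 - 3)**2*96)**2 = (1**2*96)**2 = (1*96)**2 = 96**2 = 9216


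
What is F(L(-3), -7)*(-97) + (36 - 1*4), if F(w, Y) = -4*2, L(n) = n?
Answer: 808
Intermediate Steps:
F(w, Y) = -8
F(L(-3), -7)*(-97) + (36 - 1*4) = -8*(-97) + (36 - 1*4) = 776 + (36 - 4) = 776 + 32 = 808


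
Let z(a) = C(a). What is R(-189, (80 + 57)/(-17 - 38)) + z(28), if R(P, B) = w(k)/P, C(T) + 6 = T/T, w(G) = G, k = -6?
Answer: -313/63 ≈ -4.9683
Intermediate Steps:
C(T) = -5 (C(T) = -6 + T/T = -6 + 1 = -5)
z(a) = -5
R(P, B) = -6/P
R(-189, (80 + 57)/(-17 - 38)) + z(28) = -6/(-189) - 5 = -6*(-1/189) - 5 = 2/63 - 5 = -313/63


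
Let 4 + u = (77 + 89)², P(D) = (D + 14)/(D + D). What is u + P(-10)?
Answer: 137759/5 ≈ 27552.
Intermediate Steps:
P(D) = (14 + D)/(2*D) (P(D) = (14 + D)/((2*D)) = (14 + D)*(1/(2*D)) = (14 + D)/(2*D))
u = 27552 (u = -4 + (77 + 89)² = -4 + 166² = -4 + 27556 = 27552)
u + P(-10) = 27552 + (½)*(14 - 10)/(-10) = 27552 + (½)*(-⅒)*4 = 27552 - ⅕ = 137759/5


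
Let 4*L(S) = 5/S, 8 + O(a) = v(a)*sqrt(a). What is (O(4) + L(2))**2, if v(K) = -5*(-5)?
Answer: 116281/64 ≈ 1816.9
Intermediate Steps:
v(K) = 25
O(a) = -8 + 25*sqrt(a)
L(S) = 5/(4*S) (L(S) = (5/S)/4 = 5/(4*S))
(O(4) + L(2))**2 = ((-8 + 25*sqrt(4)) + (5/4)/2)**2 = ((-8 + 25*2) + (5/4)*(1/2))**2 = ((-8 + 50) + 5/8)**2 = (42 + 5/8)**2 = (341/8)**2 = 116281/64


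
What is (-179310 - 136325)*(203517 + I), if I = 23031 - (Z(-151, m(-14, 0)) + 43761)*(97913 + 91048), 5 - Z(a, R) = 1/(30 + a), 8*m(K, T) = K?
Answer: 315840446473985865/121 ≈ 2.6103e+15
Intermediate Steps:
m(K, T) = K/8
Z(a, R) = 5 - 1/(30 + a)
I = -1000675524456/121 (I = 23031 - ((149 + 5*(-151))/(30 - 151) + 43761)*(97913 + 91048) = 23031 - ((149 - 755)/(-121) + 43761)*188961 = 23031 - (-1/121*(-606) + 43761)*188961 = 23031 - (606/121 + 43761)*188961 = 23031 - 5295687*188961/121 = 23031 - 1*1000678311207/121 = 23031 - 1000678311207/121 = -1000675524456/121 ≈ -8.2700e+9)
(-179310 - 136325)*(203517 + I) = (-179310 - 136325)*(203517 - 1000675524456/121) = -315635*(-1000650898899/121) = 315840446473985865/121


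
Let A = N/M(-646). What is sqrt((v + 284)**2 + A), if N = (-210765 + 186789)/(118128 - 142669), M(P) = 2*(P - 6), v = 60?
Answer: sqrt(1893549235878405853)/4000183 ≈ 344.00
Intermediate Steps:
M(P) = -12 + 2*P (M(P) = 2*(-6 + P) = -12 + 2*P)
N = 23976/24541 (N = -23976/(-24541) = -23976*(-1/24541) = 23976/24541 ≈ 0.97698)
A = -2997/4000183 (A = 23976/(24541*(-12 + 2*(-646))) = 23976/(24541*(-12 - 1292)) = (23976/24541)/(-1304) = (23976/24541)*(-1/1304) = -2997/4000183 ≈ -0.00074922)
sqrt((v + 284)**2 + A) = sqrt((60 + 284)**2 - 2997/4000183) = sqrt(344**2 - 2997/4000183) = sqrt(118336 - 2997/4000183) = sqrt(473365652491/4000183) = sqrt(1893549235878405853)/4000183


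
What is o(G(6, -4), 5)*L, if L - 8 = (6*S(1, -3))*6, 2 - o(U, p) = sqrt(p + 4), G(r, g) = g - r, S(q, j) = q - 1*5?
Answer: 136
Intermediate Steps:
S(q, j) = -5 + q (S(q, j) = q - 5 = -5 + q)
o(U, p) = 2 - sqrt(4 + p) (o(U, p) = 2 - sqrt(p + 4) = 2 - sqrt(4 + p))
L = -136 (L = 8 + (6*(-5 + 1))*6 = 8 + (6*(-4))*6 = 8 - 24*6 = 8 - 144 = -136)
o(G(6, -4), 5)*L = (2 - sqrt(4 + 5))*(-136) = (2 - sqrt(9))*(-136) = (2 - 1*3)*(-136) = (2 - 3)*(-136) = -1*(-136) = 136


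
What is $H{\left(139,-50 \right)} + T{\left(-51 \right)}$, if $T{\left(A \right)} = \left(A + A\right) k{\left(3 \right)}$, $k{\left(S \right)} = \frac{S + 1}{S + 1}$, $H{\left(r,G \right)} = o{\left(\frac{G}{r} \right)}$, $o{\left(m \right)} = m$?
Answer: $- \frac{14228}{139} \approx -102.36$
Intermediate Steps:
$H{\left(r,G \right)} = \frac{G}{r}$
$k{\left(S \right)} = 1$ ($k{\left(S \right)} = \frac{1 + S}{1 + S} = 1$)
$T{\left(A \right)} = 2 A$ ($T{\left(A \right)} = \left(A + A\right) 1 = 2 A 1 = 2 A$)
$H{\left(139,-50 \right)} + T{\left(-51 \right)} = - \frac{50}{139} + 2 \left(-51\right) = \left(-50\right) \frac{1}{139} - 102 = - \frac{50}{139} - 102 = - \frac{14228}{139}$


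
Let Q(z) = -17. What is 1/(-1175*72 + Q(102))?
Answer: -1/84617 ≈ -1.1818e-5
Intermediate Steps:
1/(-1175*72 + Q(102)) = 1/(-1175*72 - 17) = 1/(-84600 - 17) = 1/(-84617) = -1/84617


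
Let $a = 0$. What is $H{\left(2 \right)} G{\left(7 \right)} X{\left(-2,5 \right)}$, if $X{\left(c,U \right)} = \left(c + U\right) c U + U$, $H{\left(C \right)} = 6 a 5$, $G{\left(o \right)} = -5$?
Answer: $0$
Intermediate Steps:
$H{\left(C \right)} = 0$ ($H{\left(C \right)} = 6 \cdot 0 \cdot 5 = 0 \cdot 5 = 0$)
$X{\left(c,U \right)} = U + U c \left(U + c\right)$ ($X{\left(c,U \right)} = \left(U + c\right) c U + U = c \left(U + c\right) U + U = U c \left(U + c\right) + U = U + U c \left(U + c\right)$)
$H{\left(2 \right)} G{\left(7 \right)} X{\left(-2,5 \right)} = 0 \left(-5\right) 5 \left(1 + \left(-2\right)^{2} + 5 \left(-2\right)\right) = 0 \cdot 5 \left(1 + 4 - 10\right) = 0 \cdot 5 \left(-5\right) = 0 \left(-25\right) = 0$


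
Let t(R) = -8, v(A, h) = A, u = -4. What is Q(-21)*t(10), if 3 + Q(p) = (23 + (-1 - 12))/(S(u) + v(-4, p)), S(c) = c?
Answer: 34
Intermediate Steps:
Q(p) = -17/4 (Q(p) = -3 + (23 + (-1 - 12))/(-4 - 4) = -3 + (23 - 13)/(-8) = -3 + 10*(-⅛) = -3 - 5/4 = -17/4)
Q(-21)*t(10) = -17/4*(-8) = 34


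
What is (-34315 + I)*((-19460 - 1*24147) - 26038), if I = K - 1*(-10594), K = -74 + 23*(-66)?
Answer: 1762923885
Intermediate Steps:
K = -1592 (K = -74 - 1518 = -1592)
I = 9002 (I = -1592 - 1*(-10594) = -1592 + 10594 = 9002)
(-34315 + I)*((-19460 - 1*24147) - 26038) = (-34315 + 9002)*((-19460 - 1*24147) - 26038) = -25313*((-19460 - 24147) - 26038) = -25313*(-43607 - 26038) = -25313*(-69645) = 1762923885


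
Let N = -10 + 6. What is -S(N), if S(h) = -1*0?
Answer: 0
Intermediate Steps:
N = -4
S(h) = 0
-S(N) = -1*0 = 0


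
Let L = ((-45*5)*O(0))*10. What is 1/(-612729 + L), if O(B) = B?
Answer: -1/612729 ≈ -1.6320e-6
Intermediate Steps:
L = 0 (L = (-45*5*0)*10 = -225*0*10 = 0*10 = 0)
1/(-612729 + L) = 1/(-612729 + 0) = 1/(-612729) = -1/612729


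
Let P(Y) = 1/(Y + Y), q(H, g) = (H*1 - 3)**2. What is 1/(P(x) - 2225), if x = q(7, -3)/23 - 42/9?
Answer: -548/1219369 ≈ -0.00044941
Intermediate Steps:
q(H, g) = (-3 + H)**2 (q(H, g) = (H - 3)**2 = (-3 + H)**2)
x = -274/69 (x = (-3 + 7)**2/23 - 42/9 = 4**2*(1/23) - 42*1/9 = 16*(1/23) - 14/3 = 16/23 - 14/3 = -274/69 ≈ -3.9710)
P(Y) = 1/(2*Y)
1/(P(x) - 2225) = 1/(1/(2*(-274/69)) - 2225) = 1/((1/2)*(-69/274) - 2225) = 1/(-69/548 - 2225) = 1/(-1219369/548) = -548/1219369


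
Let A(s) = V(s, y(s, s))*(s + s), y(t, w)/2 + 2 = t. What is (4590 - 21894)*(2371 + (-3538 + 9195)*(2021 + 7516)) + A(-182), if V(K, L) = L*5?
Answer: -933605156960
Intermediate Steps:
y(t, w) = -4 + 2*t
V(K, L) = 5*L
A(s) = 2*s*(-20 + 10*s) (A(s) = (5*(-4 + 2*s))*(s + s) = (-20 + 10*s)*(2*s) = 2*s*(-20 + 10*s))
(4590 - 21894)*(2371 + (-3538 + 9195)*(2021 + 7516)) + A(-182) = (4590 - 21894)*(2371 + (-3538 + 9195)*(2021 + 7516)) + 20*(-182)*(-2 - 182) = -17304*(2371 + 5657*9537) + 20*(-182)*(-184) = -17304*(2371 + 53950809) + 669760 = -17304*53953180 + 669760 = -933605826720 + 669760 = -933605156960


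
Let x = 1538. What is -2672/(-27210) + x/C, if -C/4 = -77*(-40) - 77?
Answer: -812743/27237210 ≈ -0.029839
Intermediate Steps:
C = -12012 (C = -4*(-77*(-40) - 77) = -4*(3080 - 77) = -4*3003 = -12012)
-2672/(-27210) + x/C = -2672/(-27210) + 1538/(-12012) = -2672*(-1/27210) + 1538*(-1/12012) = 1336/13605 - 769/6006 = -812743/27237210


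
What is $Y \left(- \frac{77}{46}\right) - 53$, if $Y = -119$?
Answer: $\frac{6725}{46} \approx 146.2$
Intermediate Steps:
$Y \left(- \frac{77}{46}\right) - 53 = - 119 \left(- \frac{77}{46}\right) - 53 = - 119 \left(\left(-77\right) \frac{1}{46}\right) - 53 = \left(-119\right) \left(- \frac{77}{46}\right) - 53 = \frac{9163}{46} - 53 = \frac{6725}{46}$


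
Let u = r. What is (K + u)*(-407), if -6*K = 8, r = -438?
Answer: 536426/3 ≈ 1.7881e+5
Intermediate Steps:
K = -4/3 (K = -⅙*8 = -4/3 ≈ -1.3333)
u = -438
(K + u)*(-407) = (-4/3 - 438)*(-407) = -1318/3*(-407) = 536426/3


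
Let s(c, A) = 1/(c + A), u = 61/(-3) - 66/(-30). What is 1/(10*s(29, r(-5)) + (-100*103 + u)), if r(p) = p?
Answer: -60/619063 ≈ -9.6921e-5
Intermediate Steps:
u = -272/15 (u = 61*(-⅓) - 66*(-1/30) = -61/3 + 11/5 = -272/15 ≈ -18.133)
s(c, A) = 1/(A + c)
1/(10*s(29, r(-5)) + (-100*103 + u)) = 1/(10/(-5 + 29) + (-100*103 - 272/15)) = 1/(10/24 + (-10300 - 272/15)) = 1/(10*(1/24) - 154772/15) = 1/(5/12 - 154772/15) = 1/(-619063/60) = -60/619063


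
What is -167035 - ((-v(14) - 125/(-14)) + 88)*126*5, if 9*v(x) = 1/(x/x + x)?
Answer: -684286/3 ≈ -2.2810e+5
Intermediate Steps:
v(x) = 1/(9*(1 + x)) (v(x) = 1/(9*(x/x + x)) = 1/(9*(1 + x)))
-167035 - ((-v(14) - 125/(-14)) + 88)*126*5 = -167035 - ((-1/(9*(1 + 14)) - 125/(-14)) + 88)*126*5 = -167035 - ((-1/(9*15) - 125*(-1/14)) + 88)*630 = -167035 - ((-1/(9*15) + 125/14) + 88)*630 = -167035 - ((-1*1/135 + 125/14) + 88)*630 = -167035 - ((-1/135 + 125/14) + 88)*630 = -167035 - (16861/1890 + 88)*630 = -167035 - 183181*630/1890 = -167035 - 1*183181/3 = -167035 - 183181/3 = -684286/3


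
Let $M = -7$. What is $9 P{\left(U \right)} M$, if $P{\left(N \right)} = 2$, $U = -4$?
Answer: $-126$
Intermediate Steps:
$9 P{\left(U \right)} M = 9 \cdot 2 \left(-7\right) = 18 \left(-7\right) = -126$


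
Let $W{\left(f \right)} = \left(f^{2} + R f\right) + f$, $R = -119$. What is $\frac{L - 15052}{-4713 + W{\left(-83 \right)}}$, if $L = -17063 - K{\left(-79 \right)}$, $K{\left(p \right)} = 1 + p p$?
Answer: $- \frac{38357}{11970} \approx -3.2044$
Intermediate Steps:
$K{\left(p \right)} = 1 + p^{2}$
$W{\left(f \right)} = f^{2} - 118 f$ ($W{\left(f \right)} = \left(f^{2} - 119 f\right) + f = f^{2} - 118 f$)
$L = -23305$ ($L = -17063 - \left(1 + \left(-79\right)^{2}\right) = -17063 - \left(1 + 6241\right) = -17063 - 6242 = -23305$)
$\frac{L - 15052}{-4713 + W{\left(-83 \right)}} = \frac{-23305 - 15052}{-4713 - 83 \left(-118 - 83\right)} = - \frac{38357}{-4713 - -16683} = - \frac{38357}{-4713 + 16683} = - \frac{38357}{11970}$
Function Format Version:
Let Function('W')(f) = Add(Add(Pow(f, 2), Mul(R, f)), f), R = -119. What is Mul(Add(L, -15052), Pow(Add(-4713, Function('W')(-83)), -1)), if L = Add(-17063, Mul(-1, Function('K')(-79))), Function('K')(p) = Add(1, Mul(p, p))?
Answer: Rational(-38357, 11970) ≈ -3.2044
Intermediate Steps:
Function('K')(p) = Add(1, Pow(p, 2))
Function('W')(f) = Add(Pow(f, 2), Mul(-118, f)) (Function('W')(f) = Add(Add(Pow(f, 2), Mul(-119, f)), f) = Add(Pow(f, 2), Mul(-118, f)))
L = -23305 (L = Add(-17063, Mul(-1, Add(1, Pow(-79, 2)))) = Add(-17063, Mul(-1, Add(1, 6241))) = Add(-17063, Mul(-1, 6242)) = Add(-17063, -6242) = -23305)
Mul(Add(L, -15052), Pow(Add(-4713, Function('W')(-83)), -1)) = Mul(Add(-23305, -15052), Pow(Add(-4713, Mul(-83, Add(-118, -83))), -1)) = Mul(-38357, Pow(Add(-4713, Mul(-83, -201)), -1)) = Mul(-38357, Pow(Add(-4713, 16683), -1)) = Mul(-38357, Pow(11970, -1)) = Mul(-38357, Rational(1, 11970)) = Rational(-38357, 11970)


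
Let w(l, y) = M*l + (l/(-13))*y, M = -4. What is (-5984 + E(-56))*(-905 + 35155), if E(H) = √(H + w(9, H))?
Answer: -204952000 + 68500*I*√2249/13 ≈ -2.0495e+8 + 2.4989e+5*I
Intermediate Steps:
w(l, y) = -4*l - l*y/13 (w(l, y) = -4*l + (l/(-13))*y = -4*l + (l*(-1/13))*y = -4*l + (-l/13)*y = -4*l - l*y/13)
E(H) = √(-36 + 4*H/13) (E(H) = √(H - 1/13*9*(52 + H)) = √(H + (-36 - 9*H/13)) = √(-36 + 4*H/13))
(-5984 + E(-56))*(-905 + 35155) = (-5984 + 2*√(-1521 + 13*(-56))/13)*(-905 + 35155) = (-5984 + 2*√(-1521 - 728)/13)*34250 = (-5984 + 2*√(-2249)/13)*34250 = (-5984 + 2*(I*√2249)/13)*34250 = (-5984 + 2*I*√2249/13)*34250 = -204952000 + 68500*I*√2249/13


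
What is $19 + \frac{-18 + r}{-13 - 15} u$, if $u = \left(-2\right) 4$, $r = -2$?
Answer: $\frac{93}{7} \approx 13.286$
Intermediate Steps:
$u = -8$
$19 + \frac{-18 + r}{-13 - 15} u = 19 + \frac{-18 - 2}{-13 - 15} \left(-8\right) = 19 + - \frac{20}{-28} \left(-8\right) = 19 + \left(-20\right) \left(- \frac{1}{28}\right) \left(-8\right) = 19 + \frac{5}{7} \left(-8\right) = 19 - \frac{40}{7} = \frac{93}{7}$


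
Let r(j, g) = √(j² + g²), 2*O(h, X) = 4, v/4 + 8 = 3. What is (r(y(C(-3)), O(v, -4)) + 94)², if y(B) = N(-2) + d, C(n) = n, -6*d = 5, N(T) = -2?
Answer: (564 + √433)²/36 ≈ 9500.0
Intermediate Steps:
v = -20 (v = -32 + 4*3 = -32 + 12 = -20)
d = -⅚ (d = -⅙*5 = -⅚ ≈ -0.83333)
y(B) = -17/6 (y(B) = -2 - ⅚ = -17/6)
O(h, X) = 2 (O(h, X) = (½)*4 = 2)
r(j, g) = √(g² + j²)
(r(y(C(-3)), O(v, -4)) + 94)² = (√(2² + (-17/6)²) + 94)² = (√(4 + 289/36) + 94)² = (√(433/36) + 94)² = (√433/6 + 94)² = (94 + √433/6)²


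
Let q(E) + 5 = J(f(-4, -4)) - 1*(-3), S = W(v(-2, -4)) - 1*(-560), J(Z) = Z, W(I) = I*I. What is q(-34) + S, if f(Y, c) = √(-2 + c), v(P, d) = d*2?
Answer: 622 + I*√6 ≈ 622.0 + 2.4495*I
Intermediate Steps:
v(P, d) = 2*d
W(I) = I²
S = 624 (S = (2*(-4))² - 1*(-560) = (-8)² + 560 = 64 + 560 = 624)
q(E) = -2 + I*√6 (q(E) = -5 + (√(-2 - 4) - 1*(-3)) = -5 + (√(-6) + 3) = -5 + (I*√6 + 3) = -5 + (3 + I*√6) = -2 + I*√6)
q(-34) + S = (-2 + I*√6) + 624 = 622 + I*√6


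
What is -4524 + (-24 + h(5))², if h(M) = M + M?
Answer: -4328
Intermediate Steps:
h(M) = 2*M
-4524 + (-24 + h(5))² = -4524 + (-24 + 2*5)² = -4524 + (-24 + 10)² = -4524 + (-14)² = -4524 + 196 = -4328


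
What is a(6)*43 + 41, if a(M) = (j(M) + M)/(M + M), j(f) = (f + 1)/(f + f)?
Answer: 9301/144 ≈ 64.590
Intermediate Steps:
j(f) = (1 + f)/(2*f) (j(f) = (1 + f)/((2*f)) = (1 + f)*(1/(2*f)) = (1 + f)/(2*f))
a(M) = (M + (1 + M)/(2*M))/(2*M) (a(M) = ((1 + M)/(2*M) + M)/(M + M) = (M + (1 + M)/(2*M))/((2*M)) = (M + (1 + M)/(2*M))*(1/(2*M)) = (M + (1 + M)/(2*M))/(2*M))
a(6)*43 + 41 = ((1/4)*(1 + 6 + 2*6**2)/6**2)*43 + 41 = ((1/4)*(1/36)*(1 + 6 + 2*36))*43 + 41 = ((1/4)*(1/36)*(1 + 6 + 72))*43 + 41 = ((1/4)*(1/36)*79)*43 + 41 = (79/144)*43 + 41 = 3397/144 + 41 = 9301/144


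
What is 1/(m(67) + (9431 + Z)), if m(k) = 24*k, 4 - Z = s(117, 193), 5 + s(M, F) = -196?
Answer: 1/11244 ≈ 8.8936e-5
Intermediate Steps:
s(M, F) = -201 (s(M, F) = -5 - 196 = -201)
Z = 205 (Z = 4 - 1*(-201) = 4 + 201 = 205)
1/(m(67) + (9431 + Z)) = 1/(24*67 + (9431 + 205)) = 1/(1608 + 9636) = 1/11244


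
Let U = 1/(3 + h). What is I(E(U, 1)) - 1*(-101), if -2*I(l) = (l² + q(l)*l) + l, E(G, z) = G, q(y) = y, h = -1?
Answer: 201/2 ≈ 100.50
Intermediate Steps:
U = ½ (U = 1/(3 - 1) = 1/2 = ½ ≈ 0.50000)
I(l) = -l² - l/2 (I(l) = -((l² + l*l) + l)/2 = -((l² + l²) + l)/2 = -(2*l² + l)/2 = -(l + 2*l²)/2 = -l² - l/2)
I(E(U, 1)) - 1*(-101) = -1*½*(½ + ½) - 1*(-101) = -1*½*1 + 101 = -½ + 101 = 201/2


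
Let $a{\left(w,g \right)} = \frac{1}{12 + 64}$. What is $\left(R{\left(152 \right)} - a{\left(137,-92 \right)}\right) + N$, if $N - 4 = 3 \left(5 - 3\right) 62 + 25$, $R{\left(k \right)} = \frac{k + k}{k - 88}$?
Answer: $\frac{7709}{19} \approx 405.74$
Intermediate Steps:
$a{\left(w,g \right)} = \frac{1}{76}$
$R{\left(k \right)} = \frac{2 k}{-88 + k}$
$N = 401$ ($N = 4 + \left(3 \left(5 - 3\right) 62 + 25\right) = 4 + \left(3 \cdot 2 \cdot 62 + 25\right) = 4 + \left(6 \cdot 62 + 25\right) = 4 + \left(372 + 25\right) = 4 + 397 = 401$)
$\left(R{\left(152 \right)} - a{\left(137,-92 \right)}\right) + N = \left(2 \cdot 152 \frac{1}{-88 + 152} - \frac{1}{76}\right) + 401 = \left(2 \cdot 152 \cdot \frac{1}{64} - \frac{1}{76}\right) + 401 = \left(\frac{19}{4} - \frac{1}{76}\right) + 401 = \frac{90}{19} + 401 = \frac{7709}{19}$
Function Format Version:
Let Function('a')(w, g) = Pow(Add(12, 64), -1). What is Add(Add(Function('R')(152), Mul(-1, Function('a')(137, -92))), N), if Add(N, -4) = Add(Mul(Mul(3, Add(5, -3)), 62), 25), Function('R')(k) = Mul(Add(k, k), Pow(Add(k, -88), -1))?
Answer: Rational(7709, 19) ≈ 405.74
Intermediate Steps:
Function('a')(w, g) = Rational(1, 76) (Function('a')(w, g) = Pow(76, -1) = Rational(1, 76))
Function('R')(k) = Mul(2, k, Pow(Add(-88, k), -1)) (Function('R')(k) = Mul(Mul(2, k), Pow(Add(-88, k), -1)) = Mul(2, k, Pow(Add(-88, k), -1)))
N = 401 (N = Add(4, Add(Mul(Mul(3, Add(5, -3)), 62), 25)) = Add(4, Add(Mul(Mul(3, 2), 62), 25)) = Add(4, Add(Mul(6, 62), 25)) = Add(4, Add(372, 25)) = Add(4, 397) = 401)
Add(Add(Function('R')(152), Mul(-1, Function('a')(137, -92))), N) = Add(Add(Mul(2, 152, Pow(Add(-88, 152), -1)), Mul(-1, Rational(1, 76))), 401) = Add(Add(Mul(2, 152, Pow(64, -1)), Rational(-1, 76)), 401) = Add(Add(Mul(2, 152, Rational(1, 64)), Rational(-1, 76)), 401) = Add(Add(Rational(19, 4), Rational(-1, 76)), 401) = Add(Rational(90, 19), 401) = Rational(7709, 19)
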